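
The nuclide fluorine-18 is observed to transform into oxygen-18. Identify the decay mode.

beta-plus decay or electron capture

ΔA = 18 − 18 = 0; ΔZ = 8 − 9 = -1.
A is unchanged and Z drops by 1 — a proton has become a neutron (β⁺ emission or electron capture).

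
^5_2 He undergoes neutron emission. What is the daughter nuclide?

He-4

Neutron emission: mass number changes by -1, atomic number by +0.
A: 5 − 1 = 4; Z: 2 = 2.
Z = 2 is helium, so the daughter is ^4_2 He.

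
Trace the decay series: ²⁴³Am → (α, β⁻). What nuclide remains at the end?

Pu-239

Start: (A, Z) = (243, 95).
After α: (239, 93).
After β⁻: (239, 94).
Z = 94 is plutonium.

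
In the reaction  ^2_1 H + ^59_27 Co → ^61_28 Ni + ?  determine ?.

gamma ray

Conserve mass number: 2 + 59 = 61 + A, so A = 0.
Conserve atomic number: 1 + 27 = 28 + Z, so Z = 0.
A = 0 and Z = 0 is ^0_0 γ — a gamma ray.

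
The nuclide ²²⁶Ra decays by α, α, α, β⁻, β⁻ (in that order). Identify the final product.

Start: (A, Z) = (226, 88).
After α: (222, 86).
After α: (218, 84).
After α: (214, 82).
After β⁻: (214, 83).
After β⁻: (214, 84).
Z = 84 is polonium.

Po-214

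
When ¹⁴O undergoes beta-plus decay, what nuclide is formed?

N-14

Beta-plus decay: mass number changes by +0, atomic number by -1.
A: 14 = 14; Z: 8 − 1 = 7.
Z = 7 is nitrogen, so the daughter is ¹⁴N.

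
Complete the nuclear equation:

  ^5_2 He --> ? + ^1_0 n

Conserve mass number: 5 = A + 1, so A = 4.
Conserve atomic number: 2 = Z + 0, so Z = 2.
A = 4 and Z = 2 is ^4_2 He — an alpha particle.

He-4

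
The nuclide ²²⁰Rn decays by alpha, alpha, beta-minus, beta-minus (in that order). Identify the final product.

Start: (A, Z) = (220, 86).
After α: (216, 84).
After α: (212, 82).
After β⁻: (212, 83).
After β⁻: (212, 84).
Z = 84 is polonium.

Po-212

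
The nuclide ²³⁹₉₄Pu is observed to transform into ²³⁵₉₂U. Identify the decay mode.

alpha decay

ΔA = 235 − 239 = -4; ΔZ = 92 − 94 = -2.
A drops by 4 and Z drops by 2 — the signature of alpha emission.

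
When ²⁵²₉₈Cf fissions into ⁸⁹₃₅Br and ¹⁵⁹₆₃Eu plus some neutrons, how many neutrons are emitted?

4

Conserve mass number: 252 = 89 + 159 + k, so k = 252 − 248 = 4.
Check atomic number: 98 = 35 + 63 + 0 = 98. ✓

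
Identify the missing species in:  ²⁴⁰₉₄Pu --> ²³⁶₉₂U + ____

alpha particle

Conserve mass number: 240 = 236 + A, so A = 4.
Conserve atomic number: 94 = 92 + Z, so Z = 2.
A = 4 and Z = 2 is ⁴₂He — an alpha particle.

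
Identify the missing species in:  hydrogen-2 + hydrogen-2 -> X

He-4

Conserve mass number: 2 + 2 = A, so A = 4.
Conserve atomic number: 1 + 1 = Z, so Z = 2.
A = 4 and Z = 2 is helium-4 — an alpha particle.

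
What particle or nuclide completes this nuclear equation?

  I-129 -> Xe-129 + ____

beta-minus particle

Conserve mass number: 129 = 129 + A, so A = 0.
Conserve atomic number: 53 = 54 + Z, so Z = -1.
A = 0 and Z = -1 is e⁻ — a beta-minus particle.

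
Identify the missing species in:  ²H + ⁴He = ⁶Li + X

Conserve mass number: 2 + 4 = 6 + A, so A = 0.
Conserve atomic number: 1 + 2 = 3 + Z, so Z = 0.
A = 0 and Z = 0 is γ — a gamma ray.

gamma ray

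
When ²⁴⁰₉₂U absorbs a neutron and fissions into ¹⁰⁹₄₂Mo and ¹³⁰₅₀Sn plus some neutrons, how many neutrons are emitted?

Conserve mass number: 241 = 109 + 130 + k, so k = 241 − 239 = 2.
Check atomic number: 92 = 42 + 50 + 0 = 92. ✓

2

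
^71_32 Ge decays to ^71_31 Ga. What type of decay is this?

beta-plus decay or electron capture

ΔA = 71 − 71 = 0; ΔZ = 31 − 32 = -1.
A is unchanged and Z drops by 1 — a proton has become a neutron (β⁺ emission or electron capture).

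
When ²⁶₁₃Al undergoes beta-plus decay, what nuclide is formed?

Mg-26

Beta-plus decay: mass number changes by +0, atomic number by -1.
A: 26 = 26; Z: 13 − 1 = 12.
Z = 12 is magnesium, so the daughter is ²⁶₁₂Mg.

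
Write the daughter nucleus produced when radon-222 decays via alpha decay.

Alpha decay: mass number changes by -4, atomic number by -2.
A: 222 − 4 = 218; Z: 86 − 2 = 84.
Z = 84 is polonium, so the daughter is polonium-218.

Po-218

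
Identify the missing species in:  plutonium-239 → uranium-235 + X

alpha particle

Conserve mass number: 239 = 235 + A, so A = 4.
Conserve atomic number: 94 = 92 + Z, so Z = 2.
A = 4 and Z = 2 is helium-4 — an alpha particle.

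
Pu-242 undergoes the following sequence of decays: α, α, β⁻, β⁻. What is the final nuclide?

U-234

Start: (A, Z) = (242, 94).
After α: (238, 92).
After α: (234, 90).
After β⁻: (234, 91).
After β⁻: (234, 92).
Z = 92 is uranium.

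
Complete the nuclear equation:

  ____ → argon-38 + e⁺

Conserve mass number: A = 38 + 0, so A = 38.
Conserve atomic number: Z = 18 + 1, so Z = 19.
Z = 19 is potassium, so the species is potassium-38.

K-38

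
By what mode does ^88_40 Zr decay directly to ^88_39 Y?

ΔA = 88 − 88 = 0; ΔZ = 39 − 40 = -1.
A is unchanged and Z drops by 1 — a proton has become a neutron (β⁺ emission or electron capture).

beta-plus decay or electron capture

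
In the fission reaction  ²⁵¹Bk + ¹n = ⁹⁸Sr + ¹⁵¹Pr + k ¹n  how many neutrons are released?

3

Conserve mass number: 252 = 98 + 151 + k, so k = 252 − 249 = 3.
Check atomic number: 97 = 38 + 59 + 0 = 97. ✓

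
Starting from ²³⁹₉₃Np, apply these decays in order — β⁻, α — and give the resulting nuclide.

Start: (A, Z) = (239, 93).
After β⁻: (239, 94).
After α: (235, 92).
Z = 92 is uranium.

U-235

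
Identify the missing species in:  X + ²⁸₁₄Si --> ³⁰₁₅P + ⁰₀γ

deuteron

Conserve mass number: A + 28 = 30 + 0, so A = 2.
Conserve atomic number: Z + 14 = 15 + 0, so Z = 1.
A = 2 and Z = 1 is ²₁H — a deuteron.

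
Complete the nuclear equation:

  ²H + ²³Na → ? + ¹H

Conserve mass number: 2 + 23 = A + 1, so A = 24.
Conserve atomic number: 1 + 11 = Z + 1, so Z = 11.
Z = 11 is sodium, so the species is ²⁴Na.

Na-24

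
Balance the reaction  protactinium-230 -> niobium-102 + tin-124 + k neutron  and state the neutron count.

4

Conserve mass number: 230 = 102 + 124 + k, so k = 230 − 226 = 4.
Check atomic number: 91 = 41 + 50 + 0 = 91. ✓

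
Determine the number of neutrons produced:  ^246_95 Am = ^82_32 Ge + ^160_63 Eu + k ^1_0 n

4

Conserve mass number: 246 = 82 + 160 + k, so k = 246 − 242 = 4.
Check atomic number: 95 = 32 + 63 + 0 = 95. ✓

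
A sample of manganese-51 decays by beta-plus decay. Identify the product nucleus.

Cr-51

Beta-plus decay: mass number changes by +0, atomic number by -1.
A: 51 = 51; Z: 25 − 1 = 24.
Z = 24 is chromium, so the daughter is chromium-51.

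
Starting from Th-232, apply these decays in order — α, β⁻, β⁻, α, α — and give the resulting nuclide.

Rn-220

Start: (A, Z) = (232, 90).
After α: (228, 88).
After β⁻: (228, 89).
After β⁻: (228, 90).
After α: (224, 88).
After α: (220, 86).
Z = 86 is radon.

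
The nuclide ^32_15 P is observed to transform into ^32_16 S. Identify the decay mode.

beta-minus decay

ΔA = 32 − 32 = 0; ΔZ = 16 − 15 = +1.
A is unchanged and Z rises by 1 — a neutron has become a proton (β⁻ decay).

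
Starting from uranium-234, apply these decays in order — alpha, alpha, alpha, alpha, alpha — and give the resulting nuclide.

Start: (A, Z) = (234, 92).
After α: (230, 90).
After α: (226, 88).
After α: (222, 86).
After α: (218, 84).
After α: (214, 82).
Z = 82 is lead.

Pb-214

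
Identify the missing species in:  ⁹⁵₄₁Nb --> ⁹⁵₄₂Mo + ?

Conserve mass number: 95 = 95 + A, so A = 0.
Conserve atomic number: 41 = 42 + Z, so Z = -1.
A = 0 and Z = -1 is ⁰₋₁e — a beta-minus particle.

beta-minus particle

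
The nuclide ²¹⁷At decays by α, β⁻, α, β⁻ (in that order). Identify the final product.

Start: (A, Z) = (217, 85).
After α: (213, 83).
After β⁻: (213, 84).
After α: (209, 82).
After β⁻: (209, 83).
Z = 83 is bismuth.

Bi-209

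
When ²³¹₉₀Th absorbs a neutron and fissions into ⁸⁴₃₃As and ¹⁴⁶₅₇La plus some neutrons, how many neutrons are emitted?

Conserve mass number: 232 = 84 + 146 + k, so k = 232 − 230 = 2.
Check atomic number: 90 = 33 + 57 + 0 = 90. ✓

2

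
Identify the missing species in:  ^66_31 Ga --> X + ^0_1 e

Zn-66

Conserve mass number: 66 = A + 0, so A = 66.
Conserve atomic number: 31 = Z + 1, so Z = 30.
Z = 30 is zinc, so the species is ^66_30 Zn.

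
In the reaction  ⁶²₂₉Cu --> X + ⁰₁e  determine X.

Ni-62

Conserve mass number: 62 = A + 0, so A = 62.
Conserve atomic number: 29 = Z + 1, so Z = 28.
Z = 28 is nickel, so the species is ⁶²₂₈Ni.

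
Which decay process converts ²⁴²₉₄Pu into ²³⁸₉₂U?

alpha decay

ΔA = 238 − 242 = -4; ΔZ = 92 − 94 = -2.
A drops by 4 and Z drops by 2 — the signature of alpha emission.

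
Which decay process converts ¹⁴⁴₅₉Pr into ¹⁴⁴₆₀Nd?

ΔA = 144 − 144 = 0; ΔZ = 60 − 59 = +1.
A is unchanged and Z rises by 1 — a neutron has become a proton (β⁻ decay).

beta-minus decay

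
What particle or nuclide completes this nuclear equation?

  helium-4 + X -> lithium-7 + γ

triton

Conserve mass number: 4 + A = 7 + 0, so A = 3.
Conserve atomic number: 2 + Z = 3 + 0, so Z = 1.
A = 3 and Z = 1 is hydrogen-3 — a triton.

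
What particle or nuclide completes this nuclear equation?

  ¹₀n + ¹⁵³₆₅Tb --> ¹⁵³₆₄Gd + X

Conserve mass number: 1 + 153 = 153 + A, so A = 1.
Conserve atomic number: 0 + 65 = 64 + Z, so Z = 1.
A = 1 and Z = 1 is ¹₁H — a proton.

proton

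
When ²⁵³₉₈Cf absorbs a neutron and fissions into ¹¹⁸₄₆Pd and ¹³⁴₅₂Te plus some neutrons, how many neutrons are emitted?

2

Conserve mass number: 254 = 118 + 134 + k, so k = 254 − 252 = 2.
Check atomic number: 98 = 46 + 52 + 0 = 98. ✓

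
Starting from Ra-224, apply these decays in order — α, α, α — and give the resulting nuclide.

Start: (A, Z) = (224, 88).
After α: (220, 86).
After α: (216, 84).
After α: (212, 82).
Z = 82 is lead.

Pb-212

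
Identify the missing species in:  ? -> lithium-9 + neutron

Li-10

Conserve mass number: A = 9 + 1, so A = 10.
Conserve atomic number: Z = 3 + 0, so Z = 3.
Z = 3 is lithium, so the species is lithium-10.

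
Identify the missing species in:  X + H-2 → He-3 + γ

proton

Conserve mass number: A + 2 = 3 + 0, so A = 1.
Conserve atomic number: Z + 1 = 2 + 0, so Z = 1.
A = 1 and Z = 1 is H-1 — a proton.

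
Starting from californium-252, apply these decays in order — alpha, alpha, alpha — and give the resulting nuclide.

Start: (A, Z) = (252, 98).
After α: (248, 96).
After α: (244, 94).
After α: (240, 92).
Z = 92 is uranium.

U-240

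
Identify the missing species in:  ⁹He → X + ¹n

Conserve mass number: 9 = A + 1, so A = 8.
Conserve atomic number: 2 = Z + 0, so Z = 2.
Z = 2 is helium, so the species is ⁸He.

He-8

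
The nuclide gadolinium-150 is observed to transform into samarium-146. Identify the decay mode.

ΔA = 146 − 150 = -4; ΔZ = 62 − 64 = -2.
A drops by 4 and Z drops by 2 — the signature of alpha emission.

alpha decay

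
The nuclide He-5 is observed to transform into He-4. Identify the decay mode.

ΔA = 4 − 5 = -1; ΔZ = 2 − 2 = +0.
A drops by 1 with Z unchanged — a neutron was emitted.

neutron emission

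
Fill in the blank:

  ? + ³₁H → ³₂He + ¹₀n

proton

Conserve mass number: A + 3 = 3 + 1, so A = 1.
Conserve atomic number: Z + 1 = 2 + 0, so Z = 1.
A = 1 and Z = 1 is ¹₁H — a proton.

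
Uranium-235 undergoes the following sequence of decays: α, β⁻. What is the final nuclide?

Start: (A, Z) = (235, 92).
After α: (231, 90).
After β⁻: (231, 91).
Z = 91 is protactinium.

Pa-231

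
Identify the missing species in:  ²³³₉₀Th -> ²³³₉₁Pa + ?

Conserve mass number: 233 = 233 + A, so A = 0.
Conserve atomic number: 90 = 91 + Z, so Z = -1.
A = 0 and Z = -1 is ⁰₋₁e — a beta-minus particle.

beta-minus particle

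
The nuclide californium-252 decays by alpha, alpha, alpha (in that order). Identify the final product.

U-240

Start: (A, Z) = (252, 98).
After α: (248, 96).
After α: (244, 94).
After α: (240, 92).
Z = 92 is uranium.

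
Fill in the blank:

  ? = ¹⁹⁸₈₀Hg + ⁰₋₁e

Conserve mass number: A = 198 + 0, so A = 198.
Conserve atomic number: Z = 80 − 1, so Z = 79.
Z = 79 is gold, so the species is ¹⁹⁸₇₉Au.

Au-198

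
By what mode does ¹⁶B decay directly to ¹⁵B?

ΔA = 15 − 16 = -1; ΔZ = 5 − 5 = +0.
A drops by 1 with Z unchanged — a neutron was emitted.

neutron emission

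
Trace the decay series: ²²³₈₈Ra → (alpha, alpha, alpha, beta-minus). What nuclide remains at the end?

Start: (A, Z) = (223, 88).
After α: (219, 86).
After α: (215, 84).
After α: (211, 82).
After β⁻: (211, 83).
Z = 83 is bismuth.

Bi-211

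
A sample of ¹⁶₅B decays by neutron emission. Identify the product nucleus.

B-15

Neutron emission: mass number changes by -1, atomic number by +0.
A: 16 − 1 = 15; Z: 5 = 5.
Z = 5 is boron, so the daughter is ¹⁵₅B.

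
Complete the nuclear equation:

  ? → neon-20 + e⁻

F-20

Conserve mass number: A = 20 + 0, so A = 20.
Conserve atomic number: Z = 10 − 1, so Z = 9.
Z = 9 is fluorine, so the species is fluorine-20.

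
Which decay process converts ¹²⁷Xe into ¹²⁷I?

beta-plus decay or electron capture

ΔA = 127 − 127 = 0; ΔZ = 53 − 54 = -1.
A is unchanged and Z drops by 1 — a proton has become a neutron (β⁺ emission or electron capture).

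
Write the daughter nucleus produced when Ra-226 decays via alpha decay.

Rn-222

Alpha decay: mass number changes by -4, atomic number by -2.
A: 226 − 4 = 222; Z: 88 − 2 = 86.
Z = 86 is radon, so the daughter is Rn-222.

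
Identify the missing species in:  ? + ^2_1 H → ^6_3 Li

Conserve mass number: A + 2 = 6, so A = 4.
Conserve atomic number: Z + 1 = 3, so Z = 2.
A = 4 and Z = 2 is ^4_2 He — an alpha particle.

alpha particle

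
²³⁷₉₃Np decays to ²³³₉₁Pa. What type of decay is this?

ΔA = 233 − 237 = -4; ΔZ = 91 − 93 = -2.
A drops by 4 and Z drops by 2 — the signature of alpha emission.

alpha decay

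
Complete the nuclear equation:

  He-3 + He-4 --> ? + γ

Be-7

Conserve mass number: 3 + 4 = A + 0, so A = 7.
Conserve atomic number: 2 + 2 = Z + 0, so Z = 4.
Z = 4 is beryllium, so the species is Be-7.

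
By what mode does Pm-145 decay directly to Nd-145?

ΔA = 145 − 145 = 0; ΔZ = 60 − 61 = -1.
A is unchanged and Z drops by 1 — a proton has become a neutron (β⁺ emission or electron capture).

beta-plus decay or electron capture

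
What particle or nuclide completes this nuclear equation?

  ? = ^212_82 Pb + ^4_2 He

Conserve mass number: A = 212 + 4, so A = 216.
Conserve atomic number: Z = 82 + 2, so Z = 84.
Z = 84 is polonium, so the species is ^216_84 Po.

Po-216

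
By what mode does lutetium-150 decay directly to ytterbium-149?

ΔA = 149 − 150 = -1; ΔZ = 70 − 71 = -1.
A drops by 1 and Z drops by 1 — a proton was emitted.

proton emission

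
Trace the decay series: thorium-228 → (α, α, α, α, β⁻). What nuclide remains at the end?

Start: (A, Z) = (228, 90).
After α: (224, 88).
After α: (220, 86).
After α: (216, 84).
After α: (212, 82).
After β⁻: (212, 83).
Z = 83 is bismuth.

Bi-212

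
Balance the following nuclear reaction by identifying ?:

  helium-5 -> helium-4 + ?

Conserve mass number: 5 = 4 + A, so A = 1.
Conserve atomic number: 2 = 2 + Z, so Z = 0.
A = 1 and Z = 0 is neutron — a neutron.

neutron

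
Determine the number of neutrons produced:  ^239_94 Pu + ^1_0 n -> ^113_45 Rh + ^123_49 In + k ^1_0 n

Conserve mass number: 240 = 113 + 123 + k, so k = 240 − 236 = 4.
Check atomic number: 94 = 45 + 49 + 0 = 94. ✓

4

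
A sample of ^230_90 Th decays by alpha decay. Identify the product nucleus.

Ra-226

Alpha decay: mass number changes by -4, atomic number by -2.
A: 230 − 4 = 226; Z: 90 − 2 = 88.
Z = 88 is radium, so the daughter is ^226_88 Ra.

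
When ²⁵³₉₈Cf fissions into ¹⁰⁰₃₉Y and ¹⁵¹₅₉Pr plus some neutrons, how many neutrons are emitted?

2

Conserve mass number: 253 = 100 + 151 + k, so k = 253 − 251 = 2.
Check atomic number: 98 = 39 + 59 + 0 = 98. ✓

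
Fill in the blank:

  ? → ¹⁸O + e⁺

Conserve mass number: A = 18 + 0, so A = 18.
Conserve atomic number: Z = 8 + 1, so Z = 9.
Z = 9 is fluorine, so the species is ¹⁸F.

F-18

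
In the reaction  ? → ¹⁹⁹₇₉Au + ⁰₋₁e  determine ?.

Conserve mass number: A = 199 + 0, so A = 199.
Conserve atomic number: Z = 79 − 1, so Z = 78.
Z = 78 is platinum, so the species is ¹⁹⁹₇₈Pt.

Pt-199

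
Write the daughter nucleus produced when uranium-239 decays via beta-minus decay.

Beta-minus decay: mass number changes by +0, atomic number by +1.
A: 239 = 239; Z: 92 + 1 = 93.
Z = 93 is neptunium, so the daughter is neptunium-239.

Np-239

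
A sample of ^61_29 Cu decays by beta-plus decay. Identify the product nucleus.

Ni-61

Beta-plus decay: mass number changes by +0, atomic number by -1.
A: 61 = 61; Z: 29 − 1 = 28.
Z = 28 is nickel, so the daughter is ^61_28 Ni.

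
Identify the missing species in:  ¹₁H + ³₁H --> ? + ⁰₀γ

He-4

Conserve mass number: 1 + 3 = A + 0, so A = 4.
Conserve atomic number: 1 + 1 = Z + 0, so Z = 2.
A = 4 and Z = 2 is ⁴₂He — an alpha particle.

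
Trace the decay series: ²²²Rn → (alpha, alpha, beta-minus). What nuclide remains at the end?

Bi-214

Start: (A, Z) = (222, 86).
After α: (218, 84).
After α: (214, 82).
After β⁻: (214, 83).
Z = 83 is bismuth.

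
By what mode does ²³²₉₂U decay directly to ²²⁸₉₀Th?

alpha decay

ΔA = 228 − 232 = -4; ΔZ = 90 − 92 = -2.
A drops by 4 and Z drops by 2 — the signature of alpha emission.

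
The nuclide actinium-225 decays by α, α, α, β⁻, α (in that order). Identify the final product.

Start: (A, Z) = (225, 89).
After α: (221, 87).
After α: (217, 85).
After α: (213, 83).
After β⁻: (213, 84).
After α: (209, 82).
Z = 82 is lead.

Pb-209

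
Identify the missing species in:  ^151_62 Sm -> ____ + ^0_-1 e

Conserve mass number: 151 = A + 0, so A = 151.
Conserve atomic number: 62 = Z − 1, so Z = 63.
Z = 63 is europium, so the species is ^151_63 Eu.

Eu-151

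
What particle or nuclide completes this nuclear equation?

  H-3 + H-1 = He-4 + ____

gamma ray

Conserve mass number: 3 + 1 = 4 + A, so A = 0.
Conserve atomic number: 1 + 1 = 2 + Z, so Z = 0.
A = 0 and Z = 0 is γ — a gamma ray.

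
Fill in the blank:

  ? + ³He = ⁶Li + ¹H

Conserve mass number: A + 3 = 6 + 1, so A = 4.
Conserve atomic number: Z + 2 = 3 + 1, so Z = 2.
A = 4 and Z = 2 is ⁴He — an alpha particle.

alpha particle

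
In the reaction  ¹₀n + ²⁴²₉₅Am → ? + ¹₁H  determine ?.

Pu-242

Conserve mass number: 1 + 242 = A + 1, so A = 242.
Conserve atomic number: 0 + 95 = Z + 1, so Z = 94.
Z = 94 is plutonium, so the species is ²⁴²₉₄Pu.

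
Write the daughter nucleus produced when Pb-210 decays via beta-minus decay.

Beta-minus decay: mass number changes by +0, atomic number by +1.
A: 210 = 210; Z: 82 + 1 = 83.
Z = 83 is bismuth, so the daughter is Bi-210.

Bi-210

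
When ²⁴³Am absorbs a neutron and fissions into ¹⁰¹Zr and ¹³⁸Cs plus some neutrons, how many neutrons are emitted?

Conserve mass number: 244 = 101 + 138 + k, so k = 244 − 239 = 5.
Check atomic number: 95 = 40 + 55 + 0 = 95. ✓

5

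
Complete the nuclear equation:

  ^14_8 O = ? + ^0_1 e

Conserve mass number: 14 = A + 0, so A = 14.
Conserve atomic number: 8 = Z + 1, so Z = 7.
Z = 7 is nitrogen, so the species is ^14_7 N.

N-14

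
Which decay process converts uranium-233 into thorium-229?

alpha decay

ΔA = 229 − 233 = -4; ΔZ = 90 − 92 = -2.
A drops by 4 and Z drops by 2 — the signature of alpha emission.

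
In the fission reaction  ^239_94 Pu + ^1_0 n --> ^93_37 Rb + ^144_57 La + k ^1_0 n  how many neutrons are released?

Conserve mass number: 240 = 93 + 144 + k, so k = 240 − 237 = 3.
Check atomic number: 94 = 37 + 57 + 0 = 94. ✓

3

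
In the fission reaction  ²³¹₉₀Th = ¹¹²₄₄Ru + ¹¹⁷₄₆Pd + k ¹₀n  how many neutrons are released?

2

Conserve mass number: 231 = 112 + 117 + k, so k = 231 − 229 = 2.
Check atomic number: 90 = 44 + 46 + 0 = 90. ✓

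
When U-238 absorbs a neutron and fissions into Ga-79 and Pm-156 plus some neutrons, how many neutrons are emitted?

Conserve mass number: 239 = 79 + 156 + k, so k = 239 − 235 = 4.
Check atomic number: 92 = 31 + 61 + 0 = 92. ✓

4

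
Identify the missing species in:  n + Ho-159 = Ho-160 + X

Conserve mass number: 1 + 159 = 160 + A, so A = 0.
Conserve atomic number: 0 + 67 = 67 + Z, so Z = 0.
A = 0 and Z = 0 is γ — a gamma ray.

gamma ray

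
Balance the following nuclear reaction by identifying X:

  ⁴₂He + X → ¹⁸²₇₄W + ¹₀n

Hf-179

Conserve mass number: 4 + A = 182 + 1, so A = 179.
Conserve atomic number: 2 + Z = 74 + 0, so Z = 72.
Z = 72 is hafnium, so the species is ¹⁷⁹₇₂Hf.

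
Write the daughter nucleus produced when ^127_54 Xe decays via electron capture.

I-127

Electron capture: mass number changes by +0, atomic number by -1.
A: 127 = 127; Z: 54 − 1 = 53.
Z = 53 is iodine, so the daughter is ^127_53 I.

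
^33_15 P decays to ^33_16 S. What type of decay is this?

beta-minus decay

ΔA = 33 − 33 = 0; ΔZ = 16 − 15 = +1.
A is unchanged and Z rises by 1 — a neutron has become a proton (β⁻ decay).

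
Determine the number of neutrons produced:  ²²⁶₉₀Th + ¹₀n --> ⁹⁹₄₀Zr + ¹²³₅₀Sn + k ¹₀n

5

Conserve mass number: 227 = 99 + 123 + k, so k = 227 − 222 = 5.
Check atomic number: 90 = 40 + 50 + 0 = 90. ✓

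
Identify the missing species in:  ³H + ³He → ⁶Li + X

gamma ray

Conserve mass number: 3 + 3 = 6 + A, so A = 0.
Conserve atomic number: 1 + 2 = 3 + Z, so Z = 0.
A = 0 and Z = 0 is γ — a gamma ray.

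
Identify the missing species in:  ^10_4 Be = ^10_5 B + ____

beta-minus particle

Conserve mass number: 10 = 10 + A, so A = 0.
Conserve atomic number: 4 = 5 + Z, so Z = -1.
A = 0 and Z = -1 is ^0_-1 e — a beta-minus particle.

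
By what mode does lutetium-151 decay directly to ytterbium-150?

proton emission

ΔA = 150 − 151 = -1; ΔZ = 70 − 71 = -1.
A drops by 1 and Z drops by 1 — a proton was emitted.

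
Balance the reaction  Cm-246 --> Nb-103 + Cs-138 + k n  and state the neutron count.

5

Conserve mass number: 246 = 103 + 138 + k, so k = 246 − 241 = 5.
Check atomic number: 96 = 41 + 55 + 0 = 96. ✓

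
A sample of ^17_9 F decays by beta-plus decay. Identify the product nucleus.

O-17

Beta-plus decay: mass number changes by +0, atomic number by -1.
A: 17 = 17; Z: 9 − 1 = 8.
Z = 8 is oxygen, so the daughter is ^17_8 O.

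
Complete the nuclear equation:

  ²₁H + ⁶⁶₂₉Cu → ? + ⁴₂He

Conserve mass number: 2 + 66 = A + 4, so A = 64.
Conserve atomic number: 1 + 29 = Z + 2, so Z = 28.
Z = 28 is nickel, so the species is ⁶⁴₂₈Ni.

Ni-64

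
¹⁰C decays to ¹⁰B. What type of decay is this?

beta-plus decay or electron capture

ΔA = 10 − 10 = 0; ΔZ = 5 − 6 = -1.
A is unchanged and Z drops by 1 — a proton has become a neutron (β⁺ emission or electron capture).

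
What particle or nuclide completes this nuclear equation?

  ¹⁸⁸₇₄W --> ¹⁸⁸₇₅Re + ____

Conserve mass number: 188 = 188 + A, so A = 0.
Conserve atomic number: 74 = 75 + Z, so Z = -1.
A = 0 and Z = -1 is ⁰₋₁e — a beta-minus particle.

beta-minus particle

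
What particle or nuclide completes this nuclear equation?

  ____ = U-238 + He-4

Pu-242

Conserve mass number: A = 238 + 4, so A = 242.
Conserve atomic number: Z = 92 + 2, so Z = 94.
Z = 94 is plutonium, so the species is Pu-242.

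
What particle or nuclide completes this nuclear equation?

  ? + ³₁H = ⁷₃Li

Conserve mass number: A + 3 = 7, so A = 4.
Conserve atomic number: Z + 1 = 3, so Z = 2.
A = 4 and Z = 2 is ⁴₂He — an alpha particle.

alpha particle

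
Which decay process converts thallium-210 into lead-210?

ΔA = 210 − 210 = 0; ΔZ = 82 − 81 = +1.
A is unchanged and Z rises by 1 — a neutron has become a proton (β⁻ decay).

beta-minus decay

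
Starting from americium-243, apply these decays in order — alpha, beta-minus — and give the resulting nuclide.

Start: (A, Z) = (243, 95).
After α: (239, 93).
After β⁻: (239, 94).
Z = 94 is plutonium.

Pu-239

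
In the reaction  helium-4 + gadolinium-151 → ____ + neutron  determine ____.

Dy-154

Conserve mass number: 4 + 151 = A + 1, so A = 154.
Conserve atomic number: 2 + 64 = Z + 0, so Z = 66.
Z = 66 is dysprosium, so the species is dysprosium-154.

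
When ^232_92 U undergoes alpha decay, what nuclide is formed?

Th-228

Alpha decay: mass number changes by -4, atomic number by -2.
A: 232 − 4 = 228; Z: 92 − 2 = 90.
Z = 90 is thorium, so the daughter is ^228_90 Th.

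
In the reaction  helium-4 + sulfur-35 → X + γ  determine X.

Ar-39

Conserve mass number: 4 + 35 = A + 0, so A = 39.
Conserve atomic number: 2 + 16 = Z + 0, so Z = 18.
Z = 18 is argon, so the species is argon-39.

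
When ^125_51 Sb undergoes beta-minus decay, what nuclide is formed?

Te-125

Beta-minus decay: mass number changes by +0, atomic number by +1.
A: 125 = 125; Z: 51 + 1 = 52.
Z = 52 is tellurium, so the daughter is ^125_52 Te.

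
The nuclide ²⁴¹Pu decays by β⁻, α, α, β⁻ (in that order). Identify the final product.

U-233

Start: (A, Z) = (241, 94).
After β⁻: (241, 95).
After α: (237, 93).
After α: (233, 91).
After β⁻: (233, 92).
Z = 92 is uranium.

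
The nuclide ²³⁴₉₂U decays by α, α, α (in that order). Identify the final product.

Rn-222

Start: (A, Z) = (234, 92).
After α: (230, 90).
After α: (226, 88).
After α: (222, 86).
Z = 86 is radon.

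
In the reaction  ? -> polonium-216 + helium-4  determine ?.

Rn-220

Conserve mass number: A = 216 + 4, so A = 220.
Conserve atomic number: Z = 84 + 2, so Z = 86.
Z = 86 is radon, so the species is radon-220.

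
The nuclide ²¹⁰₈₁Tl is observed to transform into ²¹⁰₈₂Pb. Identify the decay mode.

ΔA = 210 − 210 = 0; ΔZ = 82 − 81 = +1.
A is unchanged and Z rises by 1 — a neutron has become a proton (β⁻ decay).

beta-minus decay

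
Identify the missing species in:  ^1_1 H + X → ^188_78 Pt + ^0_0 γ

Conserve mass number: 1 + A = 188 + 0, so A = 187.
Conserve atomic number: 1 + Z = 78 + 0, so Z = 77.
Z = 77 is iridium, so the species is ^187_77 Ir.

Ir-187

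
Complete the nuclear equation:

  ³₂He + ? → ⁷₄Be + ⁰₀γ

Conserve mass number: 3 + A = 7 + 0, so A = 4.
Conserve atomic number: 2 + Z = 4 + 0, so Z = 2.
A = 4 and Z = 2 is ⁴₂He — an alpha particle.

alpha particle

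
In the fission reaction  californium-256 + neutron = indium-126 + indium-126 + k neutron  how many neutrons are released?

Conserve mass number: 257 = 126 + 126 + k, so k = 257 − 252 = 5.
Check atomic number: 98 = 49 + 49 + 0 = 98. ✓

5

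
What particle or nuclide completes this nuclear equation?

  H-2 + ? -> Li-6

alpha particle

Conserve mass number: 2 + A = 6, so A = 4.
Conserve atomic number: 1 + Z = 3, so Z = 2.
A = 4 and Z = 2 is He-4 — an alpha particle.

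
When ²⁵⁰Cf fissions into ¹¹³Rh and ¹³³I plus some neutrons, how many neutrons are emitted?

4

Conserve mass number: 250 = 113 + 133 + k, so k = 250 − 246 = 4.
Check atomic number: 98 = 45 + 53 + 0 = 98. ✓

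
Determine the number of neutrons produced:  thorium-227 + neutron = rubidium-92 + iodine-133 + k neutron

3

Conserve mass number: 228 = 92 + 133 + k, so k = 228 − 225 = 3.
Check atomic number: 90 = 37 + 53 + 0 = 90. ✓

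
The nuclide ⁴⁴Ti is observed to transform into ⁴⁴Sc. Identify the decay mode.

beta-plus decay or electron capture

ΔA = 44 − 44 = 0; ΔZ = 21 − 22 = -1.
A is unchanged and Z drops by 1 — a proton has become a neutron (β⁺ emission or electron capture).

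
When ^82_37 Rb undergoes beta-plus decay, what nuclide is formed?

Kr-82

Beta-plus decay: mass number changes by +0, atomic number by -1.
A: 82 = 82; Z: 37 − 1 = 36.
Z = 36 is krypton, so the daughter is ^82_36 Kr.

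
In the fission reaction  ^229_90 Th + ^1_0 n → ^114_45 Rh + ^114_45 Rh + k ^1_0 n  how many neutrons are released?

2

Conserve mass number: 230 = 114 + 114 + k, so k = 230 − 228 = 2.
Check atomic number: 90 = 45 + 45 + 0 = 90. ✓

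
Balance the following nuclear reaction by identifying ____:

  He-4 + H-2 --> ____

Conserve mass number: 4 + 2 = A, so A = 6.
Conserve atomic number: 2 + 1 = Z, so Z = 3.
Z = 3 is lithium, so the species is Li-6.

Li-6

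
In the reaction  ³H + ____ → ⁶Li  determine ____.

Conserve mass number: 3 + A = 6, so A = 3.
Conserve atomic number: 1 + Z = 3, so Z = 2.
Z = 2 is helium, so the species is ³He.

He-3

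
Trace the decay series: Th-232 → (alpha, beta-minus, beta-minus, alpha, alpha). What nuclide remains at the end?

Rn-220

Start: (A, Z) = (232, 90).
After α: (228, 88).
After β⁻: (228, 89).
After β⁻: (228, 90).
After α: (224, 88).
After α: (220, 86).
Z = 86 is radon.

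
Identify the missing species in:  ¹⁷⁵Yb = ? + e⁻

Conserve mass number: 175 = A + 0, so A = 175.
Conserve atomic number: 70 = Z − 1, so Z = 71.
Z = 71 is lutetium, so the species is ¹⁷⁵Lu.

Lu-175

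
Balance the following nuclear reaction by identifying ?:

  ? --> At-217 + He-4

Conserve mass number: A = 217 + 4, so A = 221.
Conserve atomic number: Z = 85 + 2, so Z = 87.
Z = 87 is francium, so the species is Fr-221.

Fr-221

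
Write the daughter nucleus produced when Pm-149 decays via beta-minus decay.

Beta-minus decay: mass number changes by +0, atomic number by +1.
A: 149 = 149; Z: 61 + 1 = 62.
Z = 62 is samarium, so the daughter is Sm-149.

Sm-149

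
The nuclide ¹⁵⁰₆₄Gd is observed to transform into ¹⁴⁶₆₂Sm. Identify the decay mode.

alpha decay

ΔA = 146 − 150 = -4; ΔZ = 62 − 64 = -2.
A drops by 4 and Z drops by 2 — the signature of alpha emission.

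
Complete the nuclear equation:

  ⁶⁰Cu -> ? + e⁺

Ni-60

Conserve mass number: 60 = A + 0, so A = 60.
Conserve atomic number: 29 = Z + 1, so Z = 28.
Z = 28 is nickel, so the species is ⁶⁰Ni.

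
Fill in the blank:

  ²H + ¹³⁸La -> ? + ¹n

Ce-139

Conserve mass number: 2 + 138 = A + 1, so A = 139.
Conserve atomic number: 1 + 57 = Z + 0, so Z = 58.
Z = 58 is cerium, so the species is ¹³⁹Ce.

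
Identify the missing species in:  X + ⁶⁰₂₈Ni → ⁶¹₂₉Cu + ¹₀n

Conserve mass number: A + 60 = 61 + 1, so A = 2.
Conserve atomic number: Z + 28 = 29 + 0, so Z = 1.
A = 2 and Z = 1 is ²₁H — a deuteron.

deuteron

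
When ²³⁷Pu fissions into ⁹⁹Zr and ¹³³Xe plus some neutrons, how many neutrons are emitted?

Conserve mass number: 237 = 99 + 133 + k, so k = 237 − 232 = 5.
Check atomic number: 94 = 40 + 54 + 0 = 94. ✓

5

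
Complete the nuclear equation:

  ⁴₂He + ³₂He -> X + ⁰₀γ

Conserve mass number: 4 + 3 = A + 0, so A = 7.
Conserve atomic number: 2 + 2 = Z + 0, so Z = 4.
Z = 4 is beryllium, so the species is ⁷₄Be.

Be-7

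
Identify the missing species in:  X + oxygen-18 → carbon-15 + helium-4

Conserve mass number: A + 18 = 15 + 4, so A = 1.
Conserve atomic number: Z + 8 = 6 + 2, so Z = 0.
A = 1 and Z = 0 is neutron — a neutron.

neutron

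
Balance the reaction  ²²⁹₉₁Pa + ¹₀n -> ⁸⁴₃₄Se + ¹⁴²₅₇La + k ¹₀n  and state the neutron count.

Conserve mass number: 230 = 84 + 142 + k, so k = 230 − 226 = 4.
Check atomic number: 91 = 34 + 57 + 0 = 91. ✓

4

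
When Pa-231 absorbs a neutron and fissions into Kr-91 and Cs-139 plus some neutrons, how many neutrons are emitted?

2

Conserve mass number: 232 = 91 + 139 + k, so k = 232 − 230 = 2.
Check atomic number: 91 = 36 + 55 + 0 = 91. ✓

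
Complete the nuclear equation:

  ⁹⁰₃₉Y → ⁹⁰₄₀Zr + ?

Conserve mass number: 90 = 90 + A, so A = 0.
Conserve atomic number: 39 = 40 + Z, so Z = -1.
A = 0 and Z = -1 is ⁰₋₁e — a beta-minus particle.

beta-minus particle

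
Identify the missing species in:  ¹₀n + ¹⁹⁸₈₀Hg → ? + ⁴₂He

Conserve mass number: 1 + 198 = A + 4, so A = 195.
Conserve atomic number: 0 + 80 = Z + 2, so Z = 78.
Z = 78 is platinum, so the species is ¹⁹⁵₇₈Pt.

Pt-195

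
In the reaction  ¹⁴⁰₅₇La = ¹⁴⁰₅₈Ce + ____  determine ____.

beta-minus particle

Conserve mass number: 140 = 140 + A, so A = 0.
Conserve atomic number: 57 = 58 + Z, so Z = -1.
A = 0 and Z = -1 is ⁰₋₁e — a beta-minus particle.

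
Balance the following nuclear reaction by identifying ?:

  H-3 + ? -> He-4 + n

deuteron

Conserve mass number: 3 + A = 4 + 1, so A = 2.
Conserve atomic number: 1 + Z = 2 + 0, so Z = 1.
A = 2 and Z = 1 is H-2 — a deuteron.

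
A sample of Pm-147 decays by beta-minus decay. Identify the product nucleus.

Beta-minus decay: mass number changes by +0, atomic number by +1.
A: 147 = 147; Z: 61 + 1 = 62.
Z = 62 is samarium, so the daughter is Sm-147.

Sm-147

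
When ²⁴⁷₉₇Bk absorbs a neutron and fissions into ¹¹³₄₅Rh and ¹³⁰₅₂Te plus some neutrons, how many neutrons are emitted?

Conserve mass number: 248 = 113 + 130 + k, so k = 248 − 243 = 5.
Check atomic number: 97 = 45 + 52 + 0 = 97. ✓

5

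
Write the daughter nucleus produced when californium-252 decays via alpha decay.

Cm-248

Alpha decay: mass number changes by -4, atomic number by -2.
A: 252 − 4 = 248; Z: 98 − 2 = 96.
Z = 96 is curium, so the daughter is curium-248.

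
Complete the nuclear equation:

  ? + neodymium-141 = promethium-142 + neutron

Conserve mass number: A + 141 = 142 + 1, so A = 2.
Conserve atomic number: Z + 60 = 61 + 0, so Z = 1.
A = 2 and Z = 1 is hydrogen-2 — a deuteron.

deuteron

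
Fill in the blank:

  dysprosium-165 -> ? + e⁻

Ho-165

Conserve mass number: 165 = A + 0, so A = 165.
Conserve atomic number: 66 = Z − 1, so Z = 67.
Z = 67 is holmium, so the species is holmium-165.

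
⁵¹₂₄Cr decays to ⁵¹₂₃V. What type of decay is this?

beta-plus decay or electron capture

ΔA = 51 − 51 = 0; ΔZ = 23 − 24 = -1.
A is unchanged and Z drops by 1 — a proton has become a neutron (β⁺ emission or electron capture).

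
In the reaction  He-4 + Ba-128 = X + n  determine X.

Conserve mass number: 4 + 128 = A + 1, so A = 131.
Conserve atomic number: 2 + 56 = Z + 0, so Z = 58.
Z = 58 is cerium, so the species is Ce-131.

Ce-131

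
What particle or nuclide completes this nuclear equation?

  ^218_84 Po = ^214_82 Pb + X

Conserve mass number: 218 = 214 + A, so A = 4.
Conserve atomic number: 84 = 82 + Z, so Z = 2.
A = 4 and Z = 2 is ^4_2 He — an alpha particle.

alpha particle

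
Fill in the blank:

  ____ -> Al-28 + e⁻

Conserve mass number: A = 28 + 0, so A = 28.
Conserve atomic number: Z = 13 − 1, so Z = 12.
Z = 12 is magnesium, so the species is Mg-28.

Mg-28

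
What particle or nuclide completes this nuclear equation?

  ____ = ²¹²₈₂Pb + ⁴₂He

Conserve mass number: A = 212 + 4, so A = 216.
Conserve atomic number: Z = 82 + 2, so Z = 84.
Z = 84 is polonium, so the species is ²¹⁶₈₄Po.

Po-216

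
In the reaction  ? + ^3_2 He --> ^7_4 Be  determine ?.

Conserve mass number: A + 3 = 7, so A = 4.
Conserve atomic number: Z + 2 = 4, so Z = 2.
A = 4 and Z = 2 is ^4_2 He — an alpha particle.

alpha particle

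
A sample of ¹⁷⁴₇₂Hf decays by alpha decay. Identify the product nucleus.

Yb-170

Alpha decay: mass number changes by -4, atomic number by -2.
A: 174 − 4 = 170; Z: 72 − 2 = 70.
Z = 70 is ytterbium, so the daughter is ¹⁷⁰₇₀Yb.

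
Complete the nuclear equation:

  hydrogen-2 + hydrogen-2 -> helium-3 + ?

Conserve mass number: 2 + 2 = 3 + A, so A = 1.
Conserve atomic number: 1 + 1 = 2 + Z, so Z = 0.
A = 1 and Z = 0 is neutron — a neutron.

neutron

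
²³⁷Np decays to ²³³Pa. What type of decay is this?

ΔA = 233 − 237 = -4; ΔZ = 91 − 93 = -2.
A drops by 4 and Z drops by 2 — the signature of alpha emission.

alpha decay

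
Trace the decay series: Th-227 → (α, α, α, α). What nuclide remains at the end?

Start: (A, Z) = (227, 90).
After α: (223, 88).
After α: (219, 86).
After α: (215, 84).
After α: (211, 82).
Z = 82 is lead.

Pb-211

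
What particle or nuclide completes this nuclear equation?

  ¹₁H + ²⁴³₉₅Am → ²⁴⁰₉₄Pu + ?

alpha particle

Conserve mass number: 1 + 243 = 240 + A, so A = 4.
Conserve atomic number: 1 + 95 = 94 + Z, so Z = 2.
A = 4 and Z = 2 is ⁴₂He — an alpha particle.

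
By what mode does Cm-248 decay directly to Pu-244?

ΔA = 244 − 248 = -4; ΔZ = 94 − 96 = -2.
A drops by 4 and Z drops by 2 — the signature of alpha emission.

alpha decay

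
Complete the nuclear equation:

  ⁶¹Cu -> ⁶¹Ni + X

Conserve mass number: 61 = 61 + A, so A = 0.
Conserve atomic number: 29 = 28 + Z, so Z = 1.
A = 0 and Z = 1 is e⁺ — a positron.

positron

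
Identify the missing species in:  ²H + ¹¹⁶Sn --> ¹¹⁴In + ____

Conserve mass number: 2 + 116 = 114 + A, so A = 4.
Conserve atomic number: 1 + 50 = 49 + Z, so Z = 2.
A = 4 and Z = 2 is ⁴He — an alpha particle.

alpha particle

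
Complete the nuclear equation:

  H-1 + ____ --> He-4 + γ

Conserve mass number: 1 + A = 4 + 0, so A = 3.
Conserve atomic number: 1 + Z = 2 + 0, so Z = 1.
A = 3 and Z = 1 is H-3 — a triton.

triton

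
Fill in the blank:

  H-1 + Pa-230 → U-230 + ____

neutron

Conserve mass number: 1 + 230 = 230 + A, so A = 1.
Conserve atomic number: 1 + 91 = 92 + Z, so Z = 0.
A = 1 and Z = 0 is n — a neutron.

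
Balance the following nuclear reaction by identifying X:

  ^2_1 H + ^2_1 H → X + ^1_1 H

Conserve mass number: 2 + 2 = A + 1, so A = 3.
Conserve atomic number: 1 + 1 = Z + 1, so Z = 1.
A = 3 and Z = 1 is ^3_1 H — a triton.

H-3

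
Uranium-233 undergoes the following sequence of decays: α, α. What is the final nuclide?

Start: (A, Z) = (233, 92).
After α: (229, 90).
After α: (225, 88).
Z = 88 is radium.

Ra-225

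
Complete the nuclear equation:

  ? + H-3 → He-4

Conserve mass number: A + 3 = 4, so A = 1.
Conserve atomic number: Z + 1 = 2, so Z = 1.
A = 1 and Z = 1 is H-1 — a proton.

proton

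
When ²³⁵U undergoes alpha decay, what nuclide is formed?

Th-231

Alpha decay: mass number changes by -4, atomic number by -2.
A: 235 − 4 = 231; Z: 92 − 2 = 90.
Z = 90 is thorium, so the daughter is ²³¹Th.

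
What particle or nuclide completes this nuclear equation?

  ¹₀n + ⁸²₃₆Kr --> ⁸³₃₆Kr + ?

Conserve mass number: 1 + 82 = 83 + A, so A = 0.
Conserve atomic number: 0 + 36 = 36 + Z, so Z = 0.
A = 0 and Z = 0 is ⁰₀γ — a gamma ray.

gamma ray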